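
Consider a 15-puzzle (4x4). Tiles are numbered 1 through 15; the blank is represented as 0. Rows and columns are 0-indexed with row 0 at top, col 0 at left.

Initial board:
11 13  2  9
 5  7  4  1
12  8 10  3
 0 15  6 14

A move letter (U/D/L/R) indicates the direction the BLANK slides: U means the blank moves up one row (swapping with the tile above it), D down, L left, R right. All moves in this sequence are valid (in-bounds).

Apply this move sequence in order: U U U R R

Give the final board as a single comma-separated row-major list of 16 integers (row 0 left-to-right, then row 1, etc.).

After move 1 (U):
11 13  2  9
 5  7  4  1
 0  8 10  3
12 15  6 14

After move 2 (U):
11 13  2  9
 0  7  4  1
 5  8 10  3
12 15  6 14

After move 3 (U):
 0 13  2  9
11  7  4  1
 5  8 10  3
12 15  6 14

After move 4 (R):
13  0  2  9
11  7  4  1
 5  8 10  3
12 15  6 14

After move 5 (R):
13  2  0  9
11  7  4  1
 5  8 10  3
12 15  6 14

Answer: 13, 2, 0, 9, 11, 7, 4, 1, 5, 8, 10, 3, 12, 15, 6, 14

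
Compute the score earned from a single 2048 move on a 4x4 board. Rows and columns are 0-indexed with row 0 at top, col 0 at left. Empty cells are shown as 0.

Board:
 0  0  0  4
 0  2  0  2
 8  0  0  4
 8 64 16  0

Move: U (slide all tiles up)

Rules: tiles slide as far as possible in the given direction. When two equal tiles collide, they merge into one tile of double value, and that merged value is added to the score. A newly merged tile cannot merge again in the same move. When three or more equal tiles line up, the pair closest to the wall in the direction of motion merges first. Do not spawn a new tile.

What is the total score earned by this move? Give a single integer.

Slide up:
col 0: [0, 0, 8, 8] -> [16, 0, 0, 0]  score +16 (running 16)
col 1: [0, 2, 0, 64] -> [2, 64, 0, 0]  score +0 (running 16)
col 2: [0, 0, 0, 16] -> [16, 0, 0, 0]  score +0 (running 16)
col 3: [4, 2, 4, 0] -> [4, 2, 4, 0]  score +0 (running 16)
Board after move:
16  2 16  4
 0 64  0  2
 0  0  0  4
 0  0  0  0

Answer: 16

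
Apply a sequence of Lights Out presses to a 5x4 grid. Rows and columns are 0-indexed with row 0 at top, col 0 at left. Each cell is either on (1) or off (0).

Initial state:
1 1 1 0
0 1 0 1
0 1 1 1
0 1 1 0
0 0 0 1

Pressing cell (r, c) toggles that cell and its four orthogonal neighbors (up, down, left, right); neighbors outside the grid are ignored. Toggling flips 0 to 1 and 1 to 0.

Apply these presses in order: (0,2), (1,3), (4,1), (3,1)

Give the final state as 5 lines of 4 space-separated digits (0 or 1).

Answer: 1 0 0 0
0 1 0 0
0 0 1 0
1 1 0 0
1 0 1 1

Derivation:
After press 1 at (0,2):
1 0 0 1
0 1 1 1
0 1 1 1
0 1 1 0
0 0 0 1

After press 2 at (1,3):
1 0 0 0
0 1 0 0
0 1 1 0
0 1 1 0
0 0 0 1

After press 3 at (4,1):
1 0 0 0
0 1 0 0
0 1 1 0
0 0 1 0
1 1 1 1

After press 4 at (3,1):
1 0 0 0
0 1 0 0
0 0 1 0
1 1 0 0
1 0 1 1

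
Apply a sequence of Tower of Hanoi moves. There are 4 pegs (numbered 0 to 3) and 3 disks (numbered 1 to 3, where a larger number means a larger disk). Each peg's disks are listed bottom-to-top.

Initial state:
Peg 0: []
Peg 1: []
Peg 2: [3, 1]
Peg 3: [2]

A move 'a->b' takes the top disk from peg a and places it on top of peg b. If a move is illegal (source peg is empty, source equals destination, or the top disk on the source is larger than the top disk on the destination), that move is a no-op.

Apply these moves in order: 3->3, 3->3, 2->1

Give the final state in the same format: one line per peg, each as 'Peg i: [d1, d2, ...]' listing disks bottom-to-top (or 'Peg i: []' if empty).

After move 1 (3->3):
Peg 0: []
Peg 1: []
Peg 2: [3, 1]
Peg 3: [2]

After move 2 (3->3):
Peg 0: []
Peg 1: []
Peg 2: [3, 1]
Peg 3: [2]

After move 3 (2->1):
Peg 0: []
Peg 1: [1]
Peg 2: [3]
Peg 3: [2]

Answer: Peg 0: []
Peg 1: [1]
Peg 2: [3]
Peg 3: [2]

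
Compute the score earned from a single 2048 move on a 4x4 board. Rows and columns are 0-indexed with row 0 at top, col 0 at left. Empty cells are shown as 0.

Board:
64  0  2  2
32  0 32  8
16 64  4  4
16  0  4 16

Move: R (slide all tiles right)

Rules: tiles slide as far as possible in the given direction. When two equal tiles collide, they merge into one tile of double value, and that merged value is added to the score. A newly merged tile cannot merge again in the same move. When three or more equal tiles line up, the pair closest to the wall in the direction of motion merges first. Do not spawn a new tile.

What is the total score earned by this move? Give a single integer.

Answer: 76

Derivation:
Slide right:
row 0: [64, 0, 2, 2] -> [0, 0, 64, 4]  score +4 (running 4)
row 1: [32, 0, 32, 8] -> [0, 0, 64, 8]  score +64 (running 68)
row 2: [16, 64, 4, 4] -> [0, 16, 64, 8]  score +8 (running 76)
row 3: [16, 0, 4, 16] -> [0, 16, 4, 16]  score +0 (running 76)
Board after move:
 0  0 64  4
 0  0 64  8
 0 16 64  8
 0 16  4 16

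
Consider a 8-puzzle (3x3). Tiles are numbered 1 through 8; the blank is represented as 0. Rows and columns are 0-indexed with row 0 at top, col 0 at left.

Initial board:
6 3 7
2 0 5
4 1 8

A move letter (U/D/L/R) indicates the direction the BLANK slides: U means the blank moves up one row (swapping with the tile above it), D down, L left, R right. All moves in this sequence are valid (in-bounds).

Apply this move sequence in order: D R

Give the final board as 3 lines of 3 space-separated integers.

After move 1 (D):
6 3 7
2 1 5
4 0 8

After move 2 (R):
6 3 7
2 1 5
4 8 0

Answer: 6 3 7
2 1 5
4 8 0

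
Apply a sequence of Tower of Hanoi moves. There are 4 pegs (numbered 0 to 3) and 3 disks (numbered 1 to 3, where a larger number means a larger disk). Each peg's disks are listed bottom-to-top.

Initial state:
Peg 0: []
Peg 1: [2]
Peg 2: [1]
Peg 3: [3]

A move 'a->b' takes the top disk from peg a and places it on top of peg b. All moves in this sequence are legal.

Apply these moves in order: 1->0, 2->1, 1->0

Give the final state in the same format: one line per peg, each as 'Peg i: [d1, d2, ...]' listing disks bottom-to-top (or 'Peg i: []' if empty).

After move 1 (1->0):
Peg 0: [2]
Peg 1: []
Peg 2: [1]
Peg 3: [3]

After move 2 (2->1):
Peg 0: [2]
Peg 1: [1]
Peg 2: []
Peg 3: [3]

After move 3 (1->0):
Peg 0: [2, 1]
Peg 1: []
Peg 2: []
Peg 3: [3]

Answer: Peg 0: [2, 1]
Peg 1: []
Peg 2: []
Peg 3: [3]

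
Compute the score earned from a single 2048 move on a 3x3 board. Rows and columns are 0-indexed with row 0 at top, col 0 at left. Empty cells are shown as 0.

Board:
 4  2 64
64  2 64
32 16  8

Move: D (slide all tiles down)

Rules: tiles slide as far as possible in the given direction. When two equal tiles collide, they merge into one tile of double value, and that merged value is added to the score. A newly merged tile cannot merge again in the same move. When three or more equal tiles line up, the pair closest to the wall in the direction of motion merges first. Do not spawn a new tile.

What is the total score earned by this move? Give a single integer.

Answer: 132

Derivation:
Slide down:
col 0: [4, 64, 32] -> [4, 64, 32]  score +0 (running 0)
col 1: [2, 2, 16] -> [0, 4, 16]  score +4 (running 4)
col 2: [64, 64, 8] -> [0, 128, 8]  score +128 (running 132)
Board after move:
  4   0   0
 64   4 128
 32  16   8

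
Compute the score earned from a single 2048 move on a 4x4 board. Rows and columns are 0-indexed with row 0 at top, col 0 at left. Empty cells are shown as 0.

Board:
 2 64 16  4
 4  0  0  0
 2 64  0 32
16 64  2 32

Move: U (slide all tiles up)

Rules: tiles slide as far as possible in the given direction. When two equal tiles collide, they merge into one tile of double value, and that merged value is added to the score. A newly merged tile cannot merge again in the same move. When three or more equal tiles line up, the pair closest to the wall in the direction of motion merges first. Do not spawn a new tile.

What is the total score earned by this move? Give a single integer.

Slide up:
col 0: [2, 4, 2, 16] -> [2, 4, 2, 16]  score +0 (running 0)
col 1: [64, 0, 64, 64] -> [128, 64, 0, 0]  score +128 (running 128)
col 2: [16, 0, 0, 2] -> [16, 2, 0, 0]  score +0 (running 128)
col 3: [4, 0, 32, 32] -> [4, 64, 0, 0]  score +64 (running 192)
Board after move:
  2 128  16   4
  4  64   2  64
  2   0   0   0
 16   0   0   0

Answer: 192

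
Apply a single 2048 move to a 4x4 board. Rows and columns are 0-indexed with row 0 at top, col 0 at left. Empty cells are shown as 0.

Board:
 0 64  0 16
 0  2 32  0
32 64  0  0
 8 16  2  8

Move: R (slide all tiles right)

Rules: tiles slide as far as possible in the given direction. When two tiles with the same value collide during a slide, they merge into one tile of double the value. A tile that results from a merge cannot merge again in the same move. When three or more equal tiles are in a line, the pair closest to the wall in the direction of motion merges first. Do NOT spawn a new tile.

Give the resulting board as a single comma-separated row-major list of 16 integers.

Slide right:
row 0: [0, 64, 0, 16] -> [0, 0, 64, 16]
row 1: [0, 2, 32, 0] -> [0, 0, 2, 32]
row 2: [32, 64, 0, 0] -> [0, 0, 32, 64]
row 3: [8, 16, 2, 8] -> [8, 16, 2, 8]

Answer: 0, 0, 64, 16, 0, 0, 2, 32, 0, 0, 32, 64, 8, 16, 2, 8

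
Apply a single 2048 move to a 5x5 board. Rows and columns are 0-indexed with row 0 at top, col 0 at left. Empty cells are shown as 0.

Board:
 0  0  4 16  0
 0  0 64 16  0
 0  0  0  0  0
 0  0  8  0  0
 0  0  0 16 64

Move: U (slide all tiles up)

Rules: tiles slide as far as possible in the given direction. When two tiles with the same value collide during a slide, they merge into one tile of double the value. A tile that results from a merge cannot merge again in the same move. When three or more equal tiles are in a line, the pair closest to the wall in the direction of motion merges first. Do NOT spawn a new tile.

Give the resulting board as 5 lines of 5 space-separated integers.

Answer:  0  0  4 32 64
 0  0 64 16  0
 0  0  8  0  0
 0  0  0  0  0
 0  0  0  0  0

Derivation:
Slide up:
col 0: [0, 0, 0, 0, 0] -> [0, 0, 0, 0, 0]
col 1: [0, 0, 0, 0, 0] -> [0, 0, 0, 0, 0]
col 2: [4, 64, 0, 8, 0] -> [4, 64, 8, 0, 0]
col 3: [16, 16, 0, 0, 16] -> [32, 16, 0, 0, 0]
col 4: [0, 0, 0, 0, 64] -> [64, 0, 0, 0, 0]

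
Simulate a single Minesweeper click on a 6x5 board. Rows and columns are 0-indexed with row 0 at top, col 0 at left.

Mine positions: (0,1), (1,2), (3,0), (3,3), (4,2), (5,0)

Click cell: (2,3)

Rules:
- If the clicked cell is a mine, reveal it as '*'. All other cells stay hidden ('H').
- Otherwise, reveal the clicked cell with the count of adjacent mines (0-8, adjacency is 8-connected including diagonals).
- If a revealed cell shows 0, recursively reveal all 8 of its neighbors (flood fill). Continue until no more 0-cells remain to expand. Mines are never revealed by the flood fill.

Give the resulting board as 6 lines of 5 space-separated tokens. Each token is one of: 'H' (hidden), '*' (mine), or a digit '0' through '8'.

H H H H H
H H H H H
H H H 2 H
H H H H H
H H H H H
H H H H H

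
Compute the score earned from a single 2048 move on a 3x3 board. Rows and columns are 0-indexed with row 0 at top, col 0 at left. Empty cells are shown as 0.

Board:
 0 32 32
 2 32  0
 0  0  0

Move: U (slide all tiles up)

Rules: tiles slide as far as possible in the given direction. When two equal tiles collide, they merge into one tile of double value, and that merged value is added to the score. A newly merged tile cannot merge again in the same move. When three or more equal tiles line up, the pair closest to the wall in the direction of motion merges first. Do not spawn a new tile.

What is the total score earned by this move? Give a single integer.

Slide up:
col 0: [0, 2, 0] -> [2, 0, 0]  score +0 (running 0)
col 1: [32, 32, 0] -> [64, 0, 0]  score +64 (running 64)
col 2: [32, 0, 0] -> [32, 0, 0]  score +0 (running 64)
Board after move:
 2 64 32
 0  0  0
 0  0  0

Answer: 64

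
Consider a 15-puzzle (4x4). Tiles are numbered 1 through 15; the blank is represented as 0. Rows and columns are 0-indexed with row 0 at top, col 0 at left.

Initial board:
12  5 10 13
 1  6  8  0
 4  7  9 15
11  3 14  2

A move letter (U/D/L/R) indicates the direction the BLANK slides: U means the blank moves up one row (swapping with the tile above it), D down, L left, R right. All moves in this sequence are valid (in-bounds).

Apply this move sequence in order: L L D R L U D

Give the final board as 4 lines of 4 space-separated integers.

After move 1 (L):
12  5 10 13
 1  6  0  8
 4  7  9 15
11  3 14  2

After move 2 (L):
12  5 10 13
 1  0  6  8
 4  7  9 15
11  3 14  2

After move 3 (D):
12  5 10 13
 1  7  6  8
 4  0  9 15
11  3 14  2

After move 4 (R):
12  5 10 13
 1  7  6  8
 4  9  0 15
11  3 14  2

After move 5 (L):
12  5 10 13
 1  7  6  8
 4  0  9 15
11  3 14  2

After move 6 (U):
12  5 10 13
 1  0  6  8
 4  7  9 15
11  3 14  2

After move 7 (D):
12  5 10 13
 1  7  6  8
 4  0  9 15
11  3 14  2

Answer: 12  5 10 13
 1  7  6  8
 4  0  9 15
11  3 14  2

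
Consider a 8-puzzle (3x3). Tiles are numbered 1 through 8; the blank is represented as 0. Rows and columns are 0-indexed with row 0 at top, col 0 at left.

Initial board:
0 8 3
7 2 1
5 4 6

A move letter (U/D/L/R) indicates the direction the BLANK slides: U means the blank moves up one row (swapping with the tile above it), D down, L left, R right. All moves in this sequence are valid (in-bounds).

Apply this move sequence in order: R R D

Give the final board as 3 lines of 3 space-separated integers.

After move 1 (R):
8 0 3
7 2 1
5 4 6

After move 2 (R):
8 3 0
7 2 1
5 4 6

After move 3 (D):
8 3 1
7 2 0
5 4 6

Answer: 8 3 1
7 2 0
5 4 6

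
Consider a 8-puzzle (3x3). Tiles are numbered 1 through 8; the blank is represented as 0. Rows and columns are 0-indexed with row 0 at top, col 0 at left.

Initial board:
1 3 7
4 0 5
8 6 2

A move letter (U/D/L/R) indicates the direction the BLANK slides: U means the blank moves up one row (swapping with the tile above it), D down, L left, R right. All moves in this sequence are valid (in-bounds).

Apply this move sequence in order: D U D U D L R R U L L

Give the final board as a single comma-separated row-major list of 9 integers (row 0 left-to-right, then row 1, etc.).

Answer: 1, 3, 7, 0, 4, 6, 8, 2, 5

Derivation:
After move 1 (D):
1 3 7
4 6 5
8 0 2

After move 2 (U):
1 3 7
4 0 5
8 6 2

After move 3 (D):
1 3 7
4 6 5
8 0 2

After move 4 (U):
1 3 7
4 0 5
8 6 2

After move 5 (D):
1 3 7
4 6 5
8 0 2

After move 6 (L):
1 3 7
4 6 5
0 8 2

After move 7 (R):
1 3 7
4 6 5
8 0 2

After move 8 (R):
1 3 7
4 6 5
8 2 0

After move 9 (U):
1 3 7
4 6 0
8 2 5

After move 10 (L):
1 3 7
4 0 6
8 2 5

After move 11 (L):
1 3 7
0 4 6
8 2 5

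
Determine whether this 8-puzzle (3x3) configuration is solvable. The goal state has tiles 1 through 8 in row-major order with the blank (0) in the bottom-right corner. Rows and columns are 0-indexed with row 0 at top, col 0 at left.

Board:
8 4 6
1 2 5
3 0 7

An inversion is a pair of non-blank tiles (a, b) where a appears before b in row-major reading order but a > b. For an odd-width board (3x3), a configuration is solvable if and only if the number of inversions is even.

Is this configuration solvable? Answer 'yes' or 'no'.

Inversions (pairs i<j in row-major order where tile[i] > tile[j] > 0): 15
15 is odd, so the puzzle is not solvable.

Answer: no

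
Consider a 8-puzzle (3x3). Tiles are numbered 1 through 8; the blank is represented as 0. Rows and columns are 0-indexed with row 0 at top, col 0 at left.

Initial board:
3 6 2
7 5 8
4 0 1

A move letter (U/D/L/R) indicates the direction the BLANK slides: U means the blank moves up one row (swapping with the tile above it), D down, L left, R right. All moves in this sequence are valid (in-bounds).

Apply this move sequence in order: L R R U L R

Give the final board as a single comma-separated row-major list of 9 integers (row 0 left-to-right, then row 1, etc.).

Answer: 3, 6, 2, 7, 5, 0, 4, 1, 8

Derivation:
After move 1 (L):
3 6 2
7 5 8
0 4 1

After move 2 (R):
3 6 2
7 5 8
4 0 1

After move 3 (R):
3 6 2
7 5 8
4 1 0

After move 4 (U):
3 6 2
7 5 0
4 1 8

After move 5 (L):
3 6 2
7 0 5
4 1 8

After move 6 (R):
3 6 2
7 5 0
4 1 8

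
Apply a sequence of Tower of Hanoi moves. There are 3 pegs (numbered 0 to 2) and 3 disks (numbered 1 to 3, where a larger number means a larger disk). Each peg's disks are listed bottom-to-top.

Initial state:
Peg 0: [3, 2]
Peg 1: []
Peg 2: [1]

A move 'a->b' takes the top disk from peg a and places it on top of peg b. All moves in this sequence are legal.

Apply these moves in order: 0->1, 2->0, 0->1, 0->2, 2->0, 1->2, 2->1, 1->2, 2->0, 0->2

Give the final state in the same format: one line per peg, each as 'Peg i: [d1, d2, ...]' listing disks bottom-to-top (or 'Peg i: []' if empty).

After move 1 (0->1):
Peg 0: [3]
Peg 1: [2]
Peg 2: [1]

After move 2 (2->0):
Peg 0: [3, 1]
Peg 1: [2]
Peg 2: []

After move 3 (0->1):
Peg 0: [3]
Peg 1: [2, 1]
Peg 2: []

After move 4 (0->2):
Peg 0: []
Peg 1: [2, 1]
Peg 2: [3]

After move 5 (2->0):
Peg 0: [3]
Peg 1: [2, 1]
Peg 2: []

After move 6 (1->2):
Peg 0: [3]
Peg 1: [2]
Peg 2: [1]

After move 7 (2->1):
Peg 0: [3]
Peg 1: [2, 1]
Peg 2: []

After move 8 (1->2):
Peg 0: [3]
Peg 1: [2]
Peg 2: [1]

After move 9 (2->0):
Peg 0: [3, 1]
Peg 1: [2]
Peg 2: []

After move 10 (0->2):
Peg 0: [3]
Peg 1: [2]
Peg 2: [1]

Answer: Peg 0: [3]
Peg 1: [2]
Peg 2: [1]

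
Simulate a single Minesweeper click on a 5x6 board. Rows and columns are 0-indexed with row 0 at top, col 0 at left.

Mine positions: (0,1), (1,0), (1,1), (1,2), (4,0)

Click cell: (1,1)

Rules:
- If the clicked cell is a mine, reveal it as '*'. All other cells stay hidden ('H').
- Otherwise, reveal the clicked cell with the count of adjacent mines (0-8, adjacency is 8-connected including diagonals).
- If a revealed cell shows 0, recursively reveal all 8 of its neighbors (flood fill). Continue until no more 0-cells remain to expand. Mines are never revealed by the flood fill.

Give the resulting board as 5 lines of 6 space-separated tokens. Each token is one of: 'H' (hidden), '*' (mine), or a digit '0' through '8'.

H H H H H H
H * H H H H
H H H H H H
H H H H H H
H H H H H H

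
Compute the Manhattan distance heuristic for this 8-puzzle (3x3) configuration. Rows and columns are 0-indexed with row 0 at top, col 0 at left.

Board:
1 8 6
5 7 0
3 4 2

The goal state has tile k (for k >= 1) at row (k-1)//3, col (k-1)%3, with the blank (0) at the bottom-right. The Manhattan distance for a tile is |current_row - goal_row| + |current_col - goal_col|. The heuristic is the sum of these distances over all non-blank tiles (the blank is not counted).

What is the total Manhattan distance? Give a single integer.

Answer: 15

Derivation:
Tile 1: at (0,0), goal (0,0), distance |0-0|+|0-0| = 0
Tile 8: at (0,1), goal (2,1), distance |0-2|+|1-1| = 2
Tile 6: at (0,2), goal (1,2), distance |0-1|+|2-2| = 1
Tile 5: at (1,0), goal (1,1), distance |1-1|+|0-1| = 1
Tile 7: at (1,1), goal (2,0), distance |1-2|+|1-0| = 2
Tile 3: at (2,0), goal (0,2), distance |2-0|+|0-2| = 4
Tile 4: at (2,1), goal (1,0), distance |2-1|+|1-0| = 2
Tile 2: at (2,2), goal (0,1), distance |2-0|+|2-1| = 3
Sum: 0 + 2 + 1 + 1 + 2 + 4 + 2 + 3 = 15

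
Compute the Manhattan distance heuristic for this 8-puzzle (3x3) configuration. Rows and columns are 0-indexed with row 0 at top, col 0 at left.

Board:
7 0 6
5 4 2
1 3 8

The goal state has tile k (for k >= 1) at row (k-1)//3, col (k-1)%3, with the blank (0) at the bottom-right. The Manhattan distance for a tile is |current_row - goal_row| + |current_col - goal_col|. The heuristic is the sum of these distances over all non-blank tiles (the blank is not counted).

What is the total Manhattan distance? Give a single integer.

Tile 7: at (0,0), goal (2,0), distance |0-2|+|0-0| = 2
Tile 6: at (0,2), goal (1,2), distance |0-1|+|2-2| = 1
Tile 5: at (1,0), goal (1,1), distance |1-1|+|0-1| = 1
Tile 4: at (1,1), goal (1,0), distance |1-1|+|1-0| = 1
Tile 2: at (1,2), goal (0,1), distance |1-0|+|2-1| = 2
Tile 1: at (2,0), goal (0,0), distance |2-0|+|0-0| = 2
Tile 3: at (2,1), goal (0,2), distance |2-0|+|1-2| = 3
Tile 8: at (2,2), goal (2,1), distance |2-2|+|2-1| = 1
Sum: 2 + 1 + 1 + 1 + 2 + 2 + 3 + 1 = 13

Answer: 13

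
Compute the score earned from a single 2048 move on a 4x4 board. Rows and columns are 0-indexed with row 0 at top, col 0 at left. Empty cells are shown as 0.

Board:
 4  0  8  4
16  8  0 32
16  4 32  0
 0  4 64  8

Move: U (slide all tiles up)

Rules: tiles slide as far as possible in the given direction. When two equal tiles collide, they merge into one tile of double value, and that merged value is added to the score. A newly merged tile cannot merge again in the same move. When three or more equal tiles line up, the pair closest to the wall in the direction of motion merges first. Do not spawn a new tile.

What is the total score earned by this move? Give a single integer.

Answer: 40

Derivation:
Slide up:
col 0: [4, 16, 16, 0] -> [4, 32, 0, 0]  score +32 (running 32)
col 1: [0, 8, 4, 4] -> [8, 8, 0, 0]  score +8 (running 40)
col 2: [8, 0, 32, 64] -> [8, 32, 64, 0]  score +0 (running 40)
col 3: [4, 32, 0, 8] -> [4, 32, 8, 0]  score +0 (running 40)
Board after move:
 4  8  8  4
32  8 32 32
 0  0 64  8
 0  0  0  0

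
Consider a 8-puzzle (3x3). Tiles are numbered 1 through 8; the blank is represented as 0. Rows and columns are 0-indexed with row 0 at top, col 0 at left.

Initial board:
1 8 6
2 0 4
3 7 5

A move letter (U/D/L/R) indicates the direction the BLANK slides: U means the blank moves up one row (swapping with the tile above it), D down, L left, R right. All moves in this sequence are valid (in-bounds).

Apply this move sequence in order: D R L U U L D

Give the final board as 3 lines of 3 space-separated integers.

After move 1 (D):
1 8 6
2 7 4
3 0 5

After move 2 (R):
1 8 6
2 7 4
3 5 0

After move 3 (L):
1 8 6
2 7 4
3 0 5

After move 4 (U):
1 8 6
2 0 4
3 7 5

After move 5 (U):
1 0 6
2 8 4
3 7 5

After move 6 (L):
0 1 6
2 8 4
3 7 5

After move 7 (D):
2 1 6
0 8 4
3 7 5

Answer: 2 1 6
0 8 4
3 7 5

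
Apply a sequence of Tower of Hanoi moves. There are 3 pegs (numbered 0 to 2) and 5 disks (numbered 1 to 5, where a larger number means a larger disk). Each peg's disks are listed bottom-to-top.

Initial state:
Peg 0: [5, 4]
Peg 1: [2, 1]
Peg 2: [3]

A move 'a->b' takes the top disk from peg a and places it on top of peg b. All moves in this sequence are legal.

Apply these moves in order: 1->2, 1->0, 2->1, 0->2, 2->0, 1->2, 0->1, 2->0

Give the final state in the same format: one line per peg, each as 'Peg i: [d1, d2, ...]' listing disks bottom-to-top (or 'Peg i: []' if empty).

Answer: Peg 0: [5, 4, 1]
Peg 1: [2]
Peg 2: [3]

Derivation:
After move 1 (1->2):
Peg 0: [5, 4]
Peg 1: [2]
Peg 2: [3, 1]

After move 2 (1->0):
Peg 0: [5, 4, 2]
Peg 1: []
Peg 2: [3, 1]

After move 3 (2->1):
Peg 0: [5, 4, 2]
Peg 1: [1]
Peg 2: [3]

After move 4 (0->2):
Peg 0: [5, 4]
Peg 1: [1]
Peg 2: [3, 2]

After move 5 (2->0):
Peg 0: [5, 4, 2]
Peg 1: [1]
Peg 2: [3]

After move 6 (1->2):
Peg 0: [5, 4, 2]
Peg 1: []
Peg 2: [3, 1]

After move 7 (0->1):
Peg 0: [5, 4]
Peg 1: [2]
Peg 2: [3, 1]

After move 8 (2->0):
Peg 0: [5, 4, 1]
Peg 1: [2]
Peg 2: [3]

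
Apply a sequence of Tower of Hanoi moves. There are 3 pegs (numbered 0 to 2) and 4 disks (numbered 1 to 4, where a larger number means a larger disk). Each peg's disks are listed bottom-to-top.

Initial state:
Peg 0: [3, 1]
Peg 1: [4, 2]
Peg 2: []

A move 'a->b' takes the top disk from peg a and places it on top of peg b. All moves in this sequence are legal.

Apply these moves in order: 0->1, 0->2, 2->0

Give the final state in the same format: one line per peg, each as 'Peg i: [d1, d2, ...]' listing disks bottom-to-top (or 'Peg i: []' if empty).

After move 1 (0->1):
Peg 0: [3]
Peg 1: [4, 2, 1]
Peg 2: []

After move 2 (0->2):
Peg 0: []
Peg 1: [4, 2, 1]
Peg 2: [3]

After move 3 (2->0):
Peg 0: [3]
Peg 1: [4, 2, 1]
Peg 2: []

Answer: Peg 0: [3]
Peg 1: [4, 2, 1]
Peg 2: []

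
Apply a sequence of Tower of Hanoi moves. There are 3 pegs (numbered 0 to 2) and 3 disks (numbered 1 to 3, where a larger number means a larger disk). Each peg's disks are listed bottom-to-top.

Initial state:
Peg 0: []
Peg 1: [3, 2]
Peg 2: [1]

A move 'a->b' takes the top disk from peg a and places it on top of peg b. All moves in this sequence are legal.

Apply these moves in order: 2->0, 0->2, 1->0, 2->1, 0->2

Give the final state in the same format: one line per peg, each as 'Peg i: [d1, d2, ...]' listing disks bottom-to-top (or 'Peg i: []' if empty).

Answer: Peg 0: []
Peg 1: [3, 1]
Peg 2: [2]

Derivation:
After move 1 (2->0):
Peg 0: [1]
Peg 1: [3, 2]
Peg 2: []

After move 2 (0->2):
Peg 0: []
Peg 1: [3, 2]
Peg 2: [1]

After move 3 (1->0):
Peg 0: [2]
Peg 1: [3]
Peg 2: [1]

After move 4 (2->1):
Peg 0: [2]
Peg 1: [3, 1]
Peg 2: []

After move 5 (0->2):
Peg 0: []
Peg 1: [3, 1]
Peg 2: [2]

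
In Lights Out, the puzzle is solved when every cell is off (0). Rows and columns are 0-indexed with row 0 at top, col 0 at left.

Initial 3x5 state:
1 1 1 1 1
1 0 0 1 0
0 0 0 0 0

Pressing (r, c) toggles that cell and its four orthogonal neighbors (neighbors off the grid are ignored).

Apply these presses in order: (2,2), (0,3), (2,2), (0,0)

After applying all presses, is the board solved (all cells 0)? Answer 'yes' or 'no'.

Answer: yes

Derivation:
After press 1 at (2,2):
1 1 1 1 1
1 0 1 1 0
0 1 1 1 0

After press 2 at (0,3):
1 1 0 0 0
1 0 1 0 0
0 1 1 1 0

After press 3 at (2,2):
1 1 0 0 0
1 0 0 0 0
0 0 0 0 0

After press 4 at (0,0):
0 0 0 0 0
0 0 0 0 0
0 0 0 0 0

Lights still on: 0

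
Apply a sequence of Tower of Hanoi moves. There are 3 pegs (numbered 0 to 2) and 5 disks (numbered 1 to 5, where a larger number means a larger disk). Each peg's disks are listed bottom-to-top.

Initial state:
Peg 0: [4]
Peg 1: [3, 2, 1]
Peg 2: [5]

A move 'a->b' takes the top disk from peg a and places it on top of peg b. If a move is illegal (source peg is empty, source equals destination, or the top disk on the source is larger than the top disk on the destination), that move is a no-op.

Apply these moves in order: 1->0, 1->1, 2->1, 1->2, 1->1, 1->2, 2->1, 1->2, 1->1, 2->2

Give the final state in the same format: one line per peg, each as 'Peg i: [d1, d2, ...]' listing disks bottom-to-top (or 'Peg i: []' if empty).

Answer: Peg 0: [4, 1]
Peg 1: [3]
Peg 2: [5, 2]

Derivation:
After move 1 (1->0):
Peg 0: [4, 1]
Peg 1: [3, 2]
Peg 2: [5]

After move 2 (1->1):
Peg 0: [4, 1]
Peg 1: [3, 2]
Peg 2: [5]

After move 3 (2->1):
Peg 0: [4, 1]
Peg 1: [3, 2]
Peg 2: [5]

After move 4 (1->2):
Peg 0: [4, 1]
Peg 1: [3]
Peg 2: [5, 2]

After move 5 (1->1):
Peg 0: [4, 1]
Peg 1: [3]
Peg 2: [5, 2]

After move 6 (1->2):
Peg 0: [4, 1]
Peg 1: [3]
Peg 2: [5, 2]

After move 7 (2->1):
Peg 0: [4, 1]
Peg 1: [3, 2]
Peg 2: [5]

After move 8 (1->2):
Peg 0: [4, 1]
Peg 1: [3]
Peg 2: [5, 2]

After move 9 (1->1):
Peg 0: [4, 1]
Peg 1: [3]
Peg 2: [5, 2]

After move 10 (2->2):
Peg 0: [4, 1]
Peg 1: [3]
Peg 2: [5, 2]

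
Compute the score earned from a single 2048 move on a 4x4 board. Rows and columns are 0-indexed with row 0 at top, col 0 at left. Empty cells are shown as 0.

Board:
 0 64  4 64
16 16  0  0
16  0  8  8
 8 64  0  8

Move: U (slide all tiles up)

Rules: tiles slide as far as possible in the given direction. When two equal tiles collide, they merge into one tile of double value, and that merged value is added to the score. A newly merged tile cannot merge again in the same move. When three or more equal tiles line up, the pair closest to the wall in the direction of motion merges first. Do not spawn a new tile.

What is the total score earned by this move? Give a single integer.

Slide up:
col 0: [0, 16, 16, 8] -> [32, 8, 0, 0]  score +32 (running 32)
col 1: [64, 16, 0, 64] -> [64, 16, 64, 0]  score +0 (running 32)
col 2: [4, 0, 8, 0] -> [4, 8, 0, 0]  score +0 (running 32)
col 3: [64, 0, 8, 8] -> [64, 16, 0, 0]  score +16 (running 48)
Board after move:
32 64  4 64
 8 16  8 16
 0 64  0  0
 0  0  0  0

Answer: 48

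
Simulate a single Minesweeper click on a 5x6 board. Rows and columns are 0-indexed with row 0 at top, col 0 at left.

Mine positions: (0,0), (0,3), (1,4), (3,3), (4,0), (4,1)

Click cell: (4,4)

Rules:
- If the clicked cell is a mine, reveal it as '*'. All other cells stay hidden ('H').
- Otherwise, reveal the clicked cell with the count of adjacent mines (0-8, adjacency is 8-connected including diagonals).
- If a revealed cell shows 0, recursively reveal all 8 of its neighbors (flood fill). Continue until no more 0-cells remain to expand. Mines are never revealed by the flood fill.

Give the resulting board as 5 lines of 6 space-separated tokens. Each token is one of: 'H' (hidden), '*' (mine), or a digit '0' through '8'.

H H H H H H
H H H H H H
H H H H H H
H H H H H H
H H H H 1 H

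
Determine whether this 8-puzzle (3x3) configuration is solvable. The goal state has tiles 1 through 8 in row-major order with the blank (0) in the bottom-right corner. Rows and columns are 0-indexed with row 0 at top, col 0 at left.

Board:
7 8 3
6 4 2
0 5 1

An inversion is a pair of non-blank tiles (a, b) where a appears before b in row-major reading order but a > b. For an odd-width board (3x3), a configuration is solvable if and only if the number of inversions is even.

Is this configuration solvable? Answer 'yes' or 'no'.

Inversions (pairs i<j in row-major order where tile[i] > tile[j] > 0): 22
22 is even, so the puzzle is solvable.

Answer: yes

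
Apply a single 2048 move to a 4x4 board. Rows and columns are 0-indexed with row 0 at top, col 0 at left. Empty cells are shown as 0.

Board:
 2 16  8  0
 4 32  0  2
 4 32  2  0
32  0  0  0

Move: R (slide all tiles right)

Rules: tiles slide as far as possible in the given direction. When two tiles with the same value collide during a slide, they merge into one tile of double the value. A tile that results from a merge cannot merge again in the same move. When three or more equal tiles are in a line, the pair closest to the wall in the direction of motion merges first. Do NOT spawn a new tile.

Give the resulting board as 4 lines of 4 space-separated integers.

Slide right:
row 0: [2, 16, 8, 0] -> [0, 2, 16, 8]
row 1: [4, 32, 0, 2] -> [0, 4, 32, 2]
row 2: [4, 32, 2, 0] -> [0, 4, 32, 2]
row 3: [32, 0, 0, 0] -> [0, 0, 0, 32]

Answer:  0  2 16  8
 0  4 32  2
 0  4 32  2
 0  0  0 32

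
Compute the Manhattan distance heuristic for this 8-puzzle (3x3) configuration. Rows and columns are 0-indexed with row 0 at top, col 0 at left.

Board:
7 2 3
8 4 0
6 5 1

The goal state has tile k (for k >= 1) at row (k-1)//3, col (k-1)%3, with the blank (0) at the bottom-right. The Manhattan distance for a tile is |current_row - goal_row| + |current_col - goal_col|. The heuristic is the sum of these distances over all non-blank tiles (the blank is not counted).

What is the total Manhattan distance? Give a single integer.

Tile 7: at (0,0), goal (2,0), distance |0-2|+|0-0| = 2
Tile 2: at (0,1), goal (0,1), distance |0-0|+|1-1| = 0
Tile 3: at (0,2), goal (0,2), distance |0-0|+|2-2| = 0
Tile 8: at (1,0), goal (2,1), distance |1-2|+|0-1| = 2
Tile 4: at (1,1), goal (1,0), distance |1-1|+|1-0| = 1
Tile 6: at (2,0), goal (1,2), distance |2-1|+|0-2| = 3
Tile 5: at (2,1), goal (1,1), distance |2-1|+|1-1| = 1
Tile 1: at (2,2), goal (0,0), distance |2-0|+|2-0| = 4
Sum: 2 + 0 + 0 + 2 + 1 + 3 + 1 + 4 = 13

Answer: 13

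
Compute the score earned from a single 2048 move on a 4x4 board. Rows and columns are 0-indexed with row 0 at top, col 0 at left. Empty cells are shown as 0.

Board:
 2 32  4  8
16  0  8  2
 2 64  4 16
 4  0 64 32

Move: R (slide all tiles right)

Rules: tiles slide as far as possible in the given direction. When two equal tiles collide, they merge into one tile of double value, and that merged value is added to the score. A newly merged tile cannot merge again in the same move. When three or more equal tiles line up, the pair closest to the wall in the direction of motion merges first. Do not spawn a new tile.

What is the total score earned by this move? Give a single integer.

Slide right:
row 0: [2, 32, 4, 8] -> [2, 32, 4, 8]  score +0 (running 0)
row 1: [16, 0, 8, 2] -> [0, 16, 8, 2]  score +0 (running 0)
row 2: [2, 64, 4, 16] -> [2, 64, 4, 16]  score +0 (running 0)
row 3: [4, 0, 64, 32] -> [0, 4, 64, 32]  score +0 (running 0)
Board after move:
 2 32  4  8
 0 16  8  2
 2 64  4 16
 0  4 64 32

Answer: 0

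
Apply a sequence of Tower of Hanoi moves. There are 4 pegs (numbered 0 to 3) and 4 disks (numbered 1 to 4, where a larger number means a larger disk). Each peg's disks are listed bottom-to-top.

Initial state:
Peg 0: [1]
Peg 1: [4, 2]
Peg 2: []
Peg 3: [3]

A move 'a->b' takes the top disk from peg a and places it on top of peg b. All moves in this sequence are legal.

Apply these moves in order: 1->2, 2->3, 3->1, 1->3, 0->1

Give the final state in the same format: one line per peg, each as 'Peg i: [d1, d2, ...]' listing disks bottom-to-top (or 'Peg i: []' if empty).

After move 1 (1->2):
Peg 0: [1]
Peg 1: [4]
Peg 2: [2]
Peg 3: [3]

After move 2 (2->3):
Peg 0: [1]
Peg 1: [4]
Peg 2: []
Peg 3: [3, 2]

After move 3 (3->1):
Peg 0: [1]
Peg 1: [4, 2]
Peg 2: []
Peg 3: [3]

After move 4 (1->3):
Peg 0: [1]
Peg 1: [4]
Peg 2: []
Peg 3: [3, 2]

After move 5 (0->1):
Peg 0: []
Peg 1: [4, 1]
Peg 2: []
Peg 3: [3, 2]

Answer: Peg 0: []
Peg 1: [4, 1]
Peg 2: []
Peg 3: [3, 2]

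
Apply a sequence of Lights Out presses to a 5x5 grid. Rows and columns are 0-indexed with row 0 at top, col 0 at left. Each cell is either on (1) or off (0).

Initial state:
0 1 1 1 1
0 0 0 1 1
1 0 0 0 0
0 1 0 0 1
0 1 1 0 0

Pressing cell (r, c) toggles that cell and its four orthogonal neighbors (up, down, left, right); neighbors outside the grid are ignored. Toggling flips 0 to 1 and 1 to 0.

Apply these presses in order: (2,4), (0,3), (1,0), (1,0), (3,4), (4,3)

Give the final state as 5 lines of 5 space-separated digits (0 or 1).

After press 1 at (2,4):
0 1 1 1 1
0 0 0 1 0
1 0 0 1 1
0 1 0 0 0
0 1 1 0 0

After press 2 at (0,3):
0 1 0 0 0
0 0 0 0 0
1 0 0 1 1
0 1 0 0 0
0 1 1 0 0

After press 3 at (1,0):
1 1 0 0 0
1 1 0 0 0
0 0 0 1 1
0 1 0 0 0
0 1 1 0 0

After press 4 at (1,0):
0 1 0 0 0
0 0 0 0 0
1 0 0 1 1
0 1 0 0 0
0 1 1 0 0

After press 5 at (3,4):
0 1 0 0 0
0 0 0 0 0
1 0 0 1 0
0 1 0 1 1
0 1 1 0 1

After press 6 at (4,3):
0 1 0 0 0
0 0 0 0 0
1 0 0 1 0
0 1 0 0 1
0 1 0 1 0

Answer: 0 1 0 0 0
0 0 0 0 0
1 0 0 1 0
0 1 0 0 1
0 1 0 1 0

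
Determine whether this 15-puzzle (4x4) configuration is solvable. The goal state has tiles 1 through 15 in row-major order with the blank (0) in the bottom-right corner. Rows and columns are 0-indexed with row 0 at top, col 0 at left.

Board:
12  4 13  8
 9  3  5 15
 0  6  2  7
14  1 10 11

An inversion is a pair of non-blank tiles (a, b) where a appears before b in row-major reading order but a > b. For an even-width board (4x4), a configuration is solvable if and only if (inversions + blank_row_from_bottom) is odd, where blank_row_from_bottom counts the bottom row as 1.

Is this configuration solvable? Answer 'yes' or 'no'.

Inversions: 54
Blank is in row 2 (0-indexed from top), which is row 2 counting from the bottom (bottom = 1).
54 + 2 = 56, which is even, so the puzzle is not solvable.

Answer: no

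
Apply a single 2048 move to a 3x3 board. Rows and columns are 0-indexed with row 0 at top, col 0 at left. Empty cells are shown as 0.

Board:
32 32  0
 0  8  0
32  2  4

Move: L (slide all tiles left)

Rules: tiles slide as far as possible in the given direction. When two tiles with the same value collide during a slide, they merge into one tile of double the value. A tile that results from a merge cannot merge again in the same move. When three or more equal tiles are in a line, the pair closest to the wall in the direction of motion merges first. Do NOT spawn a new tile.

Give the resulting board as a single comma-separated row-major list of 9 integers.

Slide left:
row 0: [32, 32, 0] -> [64, 0, 0]
row 1: [0, 8, 0] -> [8, 0, 0]
row 2: [32, 2, 4] -> [32, 2, 4]

Answer: 64, 0, 0, 8, 0, 0, 32, 2, 4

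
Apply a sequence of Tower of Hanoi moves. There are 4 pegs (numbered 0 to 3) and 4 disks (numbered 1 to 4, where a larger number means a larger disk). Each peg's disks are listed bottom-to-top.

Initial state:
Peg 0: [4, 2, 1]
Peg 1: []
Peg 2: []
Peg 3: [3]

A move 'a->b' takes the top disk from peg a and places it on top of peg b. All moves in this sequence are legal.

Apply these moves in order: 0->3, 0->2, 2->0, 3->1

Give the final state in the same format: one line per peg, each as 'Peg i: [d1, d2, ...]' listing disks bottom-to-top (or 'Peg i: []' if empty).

After move 1 (0->3):
Peg 0: [4, 2]
Peg 1: []
Peg 2: []
Peg 3: [3, 1]

After move 2 (0->2):
Peg 0: [4]
Peg 1: []
Peg 2: [2]
Peg 3: [3, 1]

After move 3 (2->0):
Peg 0: [4, 2]
Peg 1: []
Peg 2: []
Peg 3: [3, 1]

After move 4 (3->1):
Peg 0: [4, 2]
Peg 1: [1]
Peg 2: []
Peg 3: [3]

Answer: Peg 0: [4, 2]
Peg 1: [1]
Peg 2: []
Peg 3: [3]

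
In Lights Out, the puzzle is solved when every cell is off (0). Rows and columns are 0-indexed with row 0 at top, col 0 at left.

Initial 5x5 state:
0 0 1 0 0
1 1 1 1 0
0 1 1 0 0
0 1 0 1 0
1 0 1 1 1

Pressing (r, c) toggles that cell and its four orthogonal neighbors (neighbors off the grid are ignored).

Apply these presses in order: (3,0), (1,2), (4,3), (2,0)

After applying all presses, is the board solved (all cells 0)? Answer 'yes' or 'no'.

Answer: yes

Derivation:
After press 1 at (3,0):
0 0 1 0 0
1 1 1 1 0
1 1 1 0 0
1 0 0 1 0
0 0 1 1 1

After press 2 at (1,2):
0 0 0 0 0
1 0 0 0 0
1 1 0 0 0
1 0 0 1 0
0 0 1 1 1

After press 3 at (4,3):
0 0 0 0 0
1 0 0 0 0
1 1 0 0 0
1 0 0 0 0
0 0 0 0 0

After press 4 at (2,0):
0 0 0 0 0
0 0 0 0 0
0 0 0 0 0
0 0 0 0 0
0 0 0 0 0

Lights still on: 0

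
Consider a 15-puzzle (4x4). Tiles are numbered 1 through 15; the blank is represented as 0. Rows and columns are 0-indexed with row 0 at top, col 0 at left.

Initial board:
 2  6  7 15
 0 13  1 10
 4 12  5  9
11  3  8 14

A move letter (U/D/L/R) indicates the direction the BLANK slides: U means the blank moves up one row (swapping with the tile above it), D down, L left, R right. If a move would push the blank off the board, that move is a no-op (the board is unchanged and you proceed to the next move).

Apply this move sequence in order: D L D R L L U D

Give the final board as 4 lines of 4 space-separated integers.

After move 1 (D):
 2  6  7 15
 4 13  1 10
 0 12  5  9
11  3  8 14

After move 2 (L):
 2  6  7 15
 4 13  1 10
 0 12  5  9
11  3  8 14

After move 3 (D):
 2  6  7 15
 4 13  1 10
11 12  5  9
 0  3  8 14

After move 4 (R):
 2  6  7 15
 4 13  1 10
11 12  5  9
 3  0  8 14

After move 5 (L):
 2  6  7 15
 4 13  1 10
11 12  5  9
 0  3  8 14

After move 6 (L):
 2  6  7 15
 4 13  1 10
11 12  5  9
 0  3  8 14

After move 7 (U):
 2  6  7 15
 4 13  1 10
 0 12  5  9
11  3  8 14

After move 8 (D):
 2  6  7 15
 4 13  1 10
11 12  5  9
 0  3  8 14

Answer:  2  6  7 15
 4 13  1 10
11 12  5  9
 0  3  8 14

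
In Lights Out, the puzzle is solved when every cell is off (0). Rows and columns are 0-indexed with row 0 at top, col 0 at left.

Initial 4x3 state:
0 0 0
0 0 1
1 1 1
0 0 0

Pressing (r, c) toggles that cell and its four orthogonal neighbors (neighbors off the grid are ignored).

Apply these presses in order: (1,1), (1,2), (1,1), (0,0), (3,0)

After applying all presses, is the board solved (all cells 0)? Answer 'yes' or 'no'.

Answer: no

Derivation:
After press 1 at (1,1):
0 1 0
1 1 0
1 0 1
0 0 0

After press 2 at (1,2):
0 1 1
1 0 1
1 0 0
0 0 0

After press 3 at (1,1):
0 0 1
0 1 0
1 1 0
0 0 0

After press 4 at (0,0):
1 1 1
1 1 0
1 1 0
0 0 0

After press 5 at (3,0):
1 1 1
1 1 0
0 1 0
1 1 0

Lights still on: 8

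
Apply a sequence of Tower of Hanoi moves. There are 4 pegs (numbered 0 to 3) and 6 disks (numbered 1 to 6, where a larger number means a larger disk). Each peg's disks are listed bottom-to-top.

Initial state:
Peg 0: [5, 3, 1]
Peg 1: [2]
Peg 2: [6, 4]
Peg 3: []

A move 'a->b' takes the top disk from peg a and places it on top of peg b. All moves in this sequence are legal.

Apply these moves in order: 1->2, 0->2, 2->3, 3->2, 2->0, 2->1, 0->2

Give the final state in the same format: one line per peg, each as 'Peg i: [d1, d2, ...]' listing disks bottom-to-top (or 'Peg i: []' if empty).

After move 1 (1->2):
Peg 0: [5, 3, 1]
Peg 1: []
Peg 2: [6, 4, 2]
Peg 3: []

After move 2 (0->2):
Peg 0: [5, 3]
Peg 1: []
Peg 2: [6, 4, 2, 1]
Peg 3: []

After move 3 (2->3):
Peg 0: [5, 3]
Peg 1: []
Peg 2: [6, 4, 2]
Peg 3: [1]

After move 4 (3->2):
Peg 0: [5, 3]
Peg 1: []
Peg 2: [6, 4, 2, 1]
Peg 3: []

After move 5 (2->0):
Peg 0: [5, 3, 1]
Peg 1: []
Peg 2: [6, 4, 2]
Peg 3: []

After move 6 (2->1):
Peg 0: [5, 3, 1]
Peg 1: [2]
Peg 2: [6, 4]
Peg 3: []

After move 7 (0->2):
Peg 0: [5, 3]
Peg 1: [2]
Peg 2: [6, 4, 1]
Peg 3: []

Answer: Peg 0: [5, 3]
Peg 1: [2]
Peg 2: [6, 4, 1]
Peg 3: []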